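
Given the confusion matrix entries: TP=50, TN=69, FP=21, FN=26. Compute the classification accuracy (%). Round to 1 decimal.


Accuracy = (TP + TN) / (TP + TN + FP + FN) * 100
= (50 + 69) / (50 + 69 + 21 + 26)
= 119 / 166
= 0.7169
= 71.7%

71.7


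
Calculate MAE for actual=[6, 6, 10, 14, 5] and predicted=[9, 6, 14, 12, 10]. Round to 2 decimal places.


Absolute errors: [3, 0, 4, 2, 5]
Sum of absolute errors = 14
MAE = 14 / 5 = 2.80

2.80


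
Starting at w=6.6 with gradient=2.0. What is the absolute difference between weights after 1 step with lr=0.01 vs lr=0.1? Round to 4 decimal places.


With lr=0.01: w_new = 6.6 - 0.01 * 2.0 = 6.58
With lr=0.1: w_new = 6.6 - 0.1 * 2.0 = 6.4
Absolute difference = |6.58 - 6.4|
= 0.1800

0.1800


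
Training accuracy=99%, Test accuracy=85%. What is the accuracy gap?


Gap = train_accuracy - test_accuracy
= 99 - 85
= 14%
This gap suggests the model is overfitting.

14


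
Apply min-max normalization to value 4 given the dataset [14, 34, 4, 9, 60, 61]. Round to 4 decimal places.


Min = 4, Max = 61
Range = 61 - 4 = 57
Scaled = (x - min) / (max - min)
= (4 - 4) / 57
= 0 / 57
= 0.0000

0.0000


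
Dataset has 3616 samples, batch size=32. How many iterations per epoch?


Iterations per epoch = dataset_size / batch_size
= 3616 / 32
= 113

113


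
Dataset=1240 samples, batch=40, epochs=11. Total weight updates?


Iterations per epoch = 1240 / 40 = 31
Total updates = iterations_per_epoch * epochs
= 31 * 11
= 341

341


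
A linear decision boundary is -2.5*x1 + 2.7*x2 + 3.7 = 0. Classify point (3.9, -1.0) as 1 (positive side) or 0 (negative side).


Compute -2.5 * 3.9 + 2.7 * -1.0 + 3.7
= -9.75 + -2.7 + 3.7
= -8.75
Since -8.75 < 0, the point is on the negative side.

0


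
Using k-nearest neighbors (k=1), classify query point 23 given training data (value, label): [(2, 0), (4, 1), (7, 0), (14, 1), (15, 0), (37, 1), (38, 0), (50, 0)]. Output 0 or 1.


Distances from query 23:
Point 15 (class 0): distance = 8
K=1 nearest neighbors: classes = [0]
Votes for class 1: 0 / 1
Majority vote => class 0

0


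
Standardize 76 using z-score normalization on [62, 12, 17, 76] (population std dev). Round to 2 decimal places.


Mean = (62 + 12 + 17 + 76) / 4 = 41.75
Variance = sum((x_i - mean)^2) / n = 770.1875
Std = sqrt(770.1875) = 27.7523
Z = (x - mean) / std
= (76 - 41.75) / 27.7523
= 34.25 / 27.7523
= 1.23

1.23


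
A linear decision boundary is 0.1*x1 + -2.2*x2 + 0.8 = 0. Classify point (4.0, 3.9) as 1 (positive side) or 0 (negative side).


Compute 0.1 * 4.0 + -2.2 * 3.9 + 0.8
= 0.4 + -8.58 + 0.8
= -7.38
Since -7.38 < 0, the point is on the negative side.

0


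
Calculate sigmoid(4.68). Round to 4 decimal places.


sigmoid(z) = 1 / (1 + exp(-z))
exp(-(4.68)) = exp(-4.68) = 0.0093
1 + 0.0093 = 1.0093
1 / 1.0093 = 0.9908

0.9908


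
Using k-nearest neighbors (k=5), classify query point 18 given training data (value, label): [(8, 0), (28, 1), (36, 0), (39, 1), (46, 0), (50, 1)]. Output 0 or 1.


Distances from query 18:
Point 8 (class 0): distance = 10
Point 28 (class 1): distance = 10
Point 36 (class 0): distance = 18
Point 39 (class 1): distance = 21
Point 46 (class 0): distance = 28
K=5 nearest neighbors: classes = [0, 1, 0, 1, 0]
Votes for class 1: 2 / 5
Majority vote => class 0

0


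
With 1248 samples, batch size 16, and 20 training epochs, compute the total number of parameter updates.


Iterations per epoch = 1248 / 16 = 78
Total updates = iterations_per_epoch * epochs
= 78 * 20
= 1560

1560


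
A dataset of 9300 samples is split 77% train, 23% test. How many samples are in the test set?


Train samples = 9300 * 77% = 7161
Test samples = 9300 - 7161
= 2139

2139


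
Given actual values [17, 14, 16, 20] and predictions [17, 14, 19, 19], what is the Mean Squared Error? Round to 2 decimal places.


Differences: [0, 0, -3, 1]
Squared errors: [0, 0, 9, 1]
Sum of squared errors = 10
MSE = 10 / 4 = 2.50

2.50


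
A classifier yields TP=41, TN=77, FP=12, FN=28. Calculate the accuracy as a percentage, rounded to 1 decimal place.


Accuracy = (TP + TN) / (TP + TN + FP + FN) * 100
= (41 + 77) / (41 + 77 + 12 + 28)
= 118 / 158
= 0.7468
= 74.7%

74.7


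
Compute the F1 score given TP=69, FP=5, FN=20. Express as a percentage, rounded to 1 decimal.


Precision = TP / (TP + FP) = 69 / 74 = 0.9324
Recall = TP / (TP + FN) = 69 / 89 = 0.7753
F1 = 2 * P * R / (P + R)
= 2 * 0.9324 * 0.7753 / (0.9324 + 0.7753)
= 1.4458 / 1.7077
= 0.8466
As percentage: 84.7%

84.7


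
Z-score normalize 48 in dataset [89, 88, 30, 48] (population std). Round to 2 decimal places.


Mean = (89 + 88 + 30 + 48) / 4 = 63.75
Variance = sum((x_i - mean)^2) / n = 653.1875
Std = sqrt(653.1875) = 25.5575
Z = (x - mean) / std
= (48 - 63.75) / 25.5575
= -15.75 / 25.5575
= -0.62

-0.62


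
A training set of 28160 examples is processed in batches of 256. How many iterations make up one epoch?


Iterations per epoch = dataset_size / batch_size
= 28160 / 256
= 110

110


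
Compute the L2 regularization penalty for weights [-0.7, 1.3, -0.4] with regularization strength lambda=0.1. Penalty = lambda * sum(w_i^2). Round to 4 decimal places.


Squaring each weight:
(-0.7)^2 = 0.49
1.3^2 = 1.69
(-0.4)^2 = 0.16
Sum of squares = 2.34
Penalty = 0.1 * 2.34 = 0.2340

0.2340


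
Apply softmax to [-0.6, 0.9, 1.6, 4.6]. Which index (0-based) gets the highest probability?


Softmax is a monotonic transformation, so it preserves the argmax.
We need to find the index of the maximum logit.
Index 0: -0.6
Index 1: 0.9
Index 2: 1.6
Index 3: 4.6
Maximum logit = 4.6 at index 3

3


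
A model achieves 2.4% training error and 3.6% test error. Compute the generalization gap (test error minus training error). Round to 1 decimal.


Generalization gap = test_error - train_error
= 3.6 - 2.4
= 1.2%
A small gap suggests good generalization.

1.2


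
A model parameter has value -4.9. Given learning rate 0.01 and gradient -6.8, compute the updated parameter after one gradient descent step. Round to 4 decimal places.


w_new = w_old - lr * gradient
= -4.9 - 0.01 * -6.8
= -4.9 - (-0.068)
= -4.8320

-4.8320


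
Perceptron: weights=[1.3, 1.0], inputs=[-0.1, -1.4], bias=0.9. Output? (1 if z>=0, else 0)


z = w . x + b
= 1.3*-0.1 + 1.0*-1.4 + 0.9
= -0.13 + -1.4 + 0.9
= -1.53 + 0.9
= -0.63
Since z = -0.63 < 0, output = 0

0


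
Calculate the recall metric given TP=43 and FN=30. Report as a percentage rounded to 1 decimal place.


Recall = TP / (TP + FN) * 100
= 43 / (43 + 30)
= 43 / 73
= 0.589
= 58.9%

58.9


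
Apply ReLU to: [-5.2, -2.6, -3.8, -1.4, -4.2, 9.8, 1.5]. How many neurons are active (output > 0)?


ReLU(x) = max(0, x) for each element:
ReLU(-5.2) = 0
ReLU(-2.6) = 0
ReLU(-3.8) = 0
ReLU(-1.4) = 0
ReLU(-4.2) = 0
ReLU(9.8) = 9.8
ReLU(1.5) = 1.5
Active neurons (>0): 2

2


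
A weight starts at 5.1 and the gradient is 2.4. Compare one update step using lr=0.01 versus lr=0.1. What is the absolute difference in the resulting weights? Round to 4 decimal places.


With lr=0.01: w_new = 5.1 - 0.01 * 2.4 = 5.076
With lr=0.1: w_new = 5.1 - 0.1 * 2.4 = 4.86
Absolute difference = |5.076 - 4.86|
= 0.2160

0.2160


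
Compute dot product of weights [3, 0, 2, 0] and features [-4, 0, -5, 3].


Element-wise products:
3 * -4 = -12
0 * 0 = 0
2 * -5 = -10
0 * 3 = 0
Sum = -12 + 0 + -10 + 0
= -22

-22


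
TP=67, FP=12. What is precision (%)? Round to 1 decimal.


Precision = TP / (TP + FP) * 100
= 67 / (67 + 12)
= 67 / 79
= 0.8481
= 84.8%

84.8


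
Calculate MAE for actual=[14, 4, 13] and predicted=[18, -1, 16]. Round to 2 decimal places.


Absolute errors: [4, 5, 3]
Sum of absolute errors = 12
MAE = 12 / 3 = 4.00

4.00


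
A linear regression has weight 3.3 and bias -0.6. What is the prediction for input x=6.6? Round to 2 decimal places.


y = 3.3 * 6.6 + (-0.6)
= 21.78 + (-0.6)
= 21.18

21.18


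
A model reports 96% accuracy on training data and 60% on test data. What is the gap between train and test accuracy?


Gap = train_accuracy - test_accuracy
= 96 - 60
= 36%
This large gap strongly indicates overfitting.

36


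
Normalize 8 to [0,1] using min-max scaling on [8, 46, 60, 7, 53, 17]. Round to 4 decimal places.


Min = 7, Max = 60
Range = 60 - 7 = 53
Scaled = (x - min) / (max - min)
= (8 - 7) / 53
= 1 / 53
= 0.0189

0.0189


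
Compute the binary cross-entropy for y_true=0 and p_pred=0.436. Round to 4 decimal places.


For y=0: Loss = -log(1-p)
= -log(1 - 0.436)
= -log(0.564)
= -(-0.5727)
= 0.5727

0.5727


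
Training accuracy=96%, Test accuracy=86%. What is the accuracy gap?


Gap = train_accuracy - test_accuracy
= 96 - 86
= 10%
This moderate gap may indicate mild overfitting.

10


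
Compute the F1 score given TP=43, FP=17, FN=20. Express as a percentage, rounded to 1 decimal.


Precision = TP / (TP + FP) = 43 / 60 = 0.7167
Recall = TP / (TP + FN) = 43 / 63 = 0.6825
F1 = 2 * P * R / (P + R)
= 2 * 0.7167 * 0.6825 / (0.7167 + 0.6825)
= 0.9783 / 1.3992
= 0.6992
As percentage: 69.9%

69.9


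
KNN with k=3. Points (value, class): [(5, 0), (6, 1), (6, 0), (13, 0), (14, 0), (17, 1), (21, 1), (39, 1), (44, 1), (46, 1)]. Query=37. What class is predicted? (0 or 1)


Distances from query 37:
Point 39 (class 1): distance = 2
Point 44 (class 1): distance = 7
Point 46 (class 1): distance = 9
K=3 nearest neighbors: classes = [1, 1, 1]
Votes for class 1: 3 / 3
Majority vote => class 1

1


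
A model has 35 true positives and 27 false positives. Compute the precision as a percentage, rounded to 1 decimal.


Precision = TP / (TP + FP) * 100
= 35 / (35 + 27)
= 35 / 62
= 0.5645
= 56.5%

56.5


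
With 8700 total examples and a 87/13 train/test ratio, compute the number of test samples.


Train samples = 8700 * 87% = 7569
Test samples = 8700 - 7569
= 1131

1131


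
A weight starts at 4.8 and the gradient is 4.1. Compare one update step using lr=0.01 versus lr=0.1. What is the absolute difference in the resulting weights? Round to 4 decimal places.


With lr=0.01: w_new = 4.8 - 0.01 * 4.1 = 4.759
With lr=0.1: w_new = 4.8 - 0.1 * 4.1 = 4.39
Absolute difference = |4.759 - 4.39|
= 0.3690

0.3690


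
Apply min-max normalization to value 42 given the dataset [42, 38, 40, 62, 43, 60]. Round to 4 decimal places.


Min = 38, Max = 62
Range = 62 - 38 = 24
Scaled = (x - min) / (max - min)
= (42 - 38) / 24
= 4 / 24
= 0.1667

0.1667


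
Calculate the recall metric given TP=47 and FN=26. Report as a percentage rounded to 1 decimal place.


Recall = TP / (TP + FN) * 100
= 47 / (47 + 26)
= 47 / 73
= 0.6438
= 64.4%

64.4


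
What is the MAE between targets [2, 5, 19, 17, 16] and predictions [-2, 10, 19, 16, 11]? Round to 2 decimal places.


Absolute errors: [4, 5, 0, 1, 5]
Sum of absolute errors = 15
MAE = 15 / 5 = 3.00

3.00


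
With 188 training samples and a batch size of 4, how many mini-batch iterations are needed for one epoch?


Iterations per epoch = dataset_size / batch_size
= 188 / 4
= 47

47


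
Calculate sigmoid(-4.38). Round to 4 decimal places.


sigmoid(z) = 1 / (1 + exp(-z))
exp(-(-4.38)) = exp(4.38) = 79.838
1 + 79.838 = 80.838
1 / 80.838 = 0.0124

0.0124


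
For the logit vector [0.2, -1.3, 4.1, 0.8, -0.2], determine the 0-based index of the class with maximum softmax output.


Softmax is a monotonic transformation, so it preserves the argmax.
We need to find the index of the maximum logit.
Index 0: 0.2
Index 1: -1.3
Index 2: 4.1
Index 3: 0.8
Index 4: -0.2
Maximum logit = 4.1 at index 2

2


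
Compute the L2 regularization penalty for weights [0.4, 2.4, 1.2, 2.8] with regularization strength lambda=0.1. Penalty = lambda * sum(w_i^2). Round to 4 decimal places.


Squaring each weight:
0.4^2 = 0.16
2.4^2 = 5.76
1.2^2 = 1.44
2.8^2 = 7.84
Sum of squares = 15.2
Penalty = 0.1 * 15.2 = 1.5200

1.5200


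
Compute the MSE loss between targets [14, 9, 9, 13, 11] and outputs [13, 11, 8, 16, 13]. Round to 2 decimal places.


Differences: [1, -2, 1, -3, -2]
Squared errors: [1, 4, 1, 9, 4]
Sum of squared errors = 19
MSE = 19 / 5 = 3.80

3.80


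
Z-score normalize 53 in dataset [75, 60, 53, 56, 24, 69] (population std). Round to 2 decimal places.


Mean = (75 + 60 + 53 + 56 + 24 + 69) / 6 = 56.1667
Variance = sum((x_i - mean)^2) / n = 263.1389
Std = sqrt(263.1389) = 16.2216
Z = (x - mean) / std
= (53 - 56.1667) / 16.2216
= -3.1667 / 16.2216
= -0.20

-0.20


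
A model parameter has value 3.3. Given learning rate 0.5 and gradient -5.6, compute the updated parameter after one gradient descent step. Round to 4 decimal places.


w_new = w_old - lr * gradient
= 3.3 - 0.5 * -5.6
= 3.3 - (-2.8)
= 6.1000

6.1000


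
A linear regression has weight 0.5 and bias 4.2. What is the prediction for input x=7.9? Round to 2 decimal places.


y = 0.5 * 7.9 + (4.2)
= 3.95 + (4.2)
= 8.15

8.15


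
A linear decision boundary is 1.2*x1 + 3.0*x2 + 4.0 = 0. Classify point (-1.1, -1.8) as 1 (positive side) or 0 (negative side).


Compute 1.2 * -1.1 + 3.0 * -1.8 + 4.0
= -1.32 + -5.4 + 4.0
= -2.72
Since -2.72 < 0, the point is on the negative side.

0


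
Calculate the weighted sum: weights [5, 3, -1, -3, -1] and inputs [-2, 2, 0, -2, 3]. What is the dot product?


Element-wise products:
5 * -2 = -10
3 * 2 = 6
-1 * 0 = 0
-3 * -2 = 6
-1 * 3 = -3
Sum = -10 + 6 + 0 + 6 + -3
= -1

-1


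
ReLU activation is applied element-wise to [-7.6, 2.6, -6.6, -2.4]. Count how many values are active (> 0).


ReLU(x) = max(0, x) for each element:
ReLU(-7.6) = 0
ReLU(2.6) = 2.6
ReLU(-6.6) = 0
ReLU(-2.4) = 0
Active neurons (>0): 1

1


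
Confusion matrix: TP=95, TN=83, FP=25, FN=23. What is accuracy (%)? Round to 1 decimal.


Accuracy = (TP + TN) / (TP + TN + FP + FN) * 100
= (95 + 83) / (95 + 83 + 25 + 23)
= 178 / 226
= 0.7876
= 78.8%

78.8


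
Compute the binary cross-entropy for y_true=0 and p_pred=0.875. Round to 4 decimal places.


For y=0: Loss = -log(1-p)
= -log(1 - 0.875)
= -log(0.125)
= -(-2.0794)
= 2.0794

2.0794


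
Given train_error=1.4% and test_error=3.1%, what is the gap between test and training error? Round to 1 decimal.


Generalization gap = test_error - train_error
= 3.1 - 1.4
= 1.7%
A small gap suggests good generalization.

1.7


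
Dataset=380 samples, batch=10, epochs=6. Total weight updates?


Iterations per epoch = 380 / 10 = 38
Total updates = iterations_per_epoch * epochs
= 38 * 6
= 228

228


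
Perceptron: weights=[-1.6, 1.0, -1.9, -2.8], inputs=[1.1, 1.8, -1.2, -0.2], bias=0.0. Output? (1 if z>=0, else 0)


z = w . x + b
= -1.6*1.1 + 1.0*1.8 + -1.9*-1.2 + -2.8*-0.2 + 0.0
= -1.76 + 1.8 + 2.28 + 0.56 + 0.0
= 2.88 + 0.0
= 2.88
Since z = 2.88 >= 0, output = 1

1


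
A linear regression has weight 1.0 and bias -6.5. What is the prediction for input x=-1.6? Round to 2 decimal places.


y = 1.0 * -1.6 + (-6.5)
= -1.6 + (-6.5)
= -8.10

-8.10


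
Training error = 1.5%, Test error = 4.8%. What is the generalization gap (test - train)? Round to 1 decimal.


Generalization gap = test_error - train_error
= 4.8 - 1.5
= 3.3%
A moderate gap.

3.3


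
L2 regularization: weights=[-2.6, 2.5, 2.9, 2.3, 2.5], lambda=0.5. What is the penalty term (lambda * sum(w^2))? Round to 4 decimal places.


Squaring each weight:
(-2.6)^2 = 6.76
2.5^2 = 6.25
2.9^2 = 8.41
2.3^2 = 5.29
2.5^2 = 6.25
Sum of squares = 32.96
Penalty = 0.5 * 32.96 = 16.4800

16.4800


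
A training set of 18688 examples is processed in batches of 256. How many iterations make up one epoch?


Iterations per epoch = dataset_size / batch_size
= 18688 / 256
= 73

73


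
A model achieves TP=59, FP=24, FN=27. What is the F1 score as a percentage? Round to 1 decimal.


Precision = TP / (TP + FP) = 59 / 83 = 0.7108
Recall = TP / (TP + FN) = 59 / 86 = 0.686
F1 = 2 * P * R / (P + R)
= 2 * 0.7108 * 0.686 / (0.7108 + 0.686)
= 0.9753 / 1.3969
= 0.6982
As percentage: 69.8%

69.8


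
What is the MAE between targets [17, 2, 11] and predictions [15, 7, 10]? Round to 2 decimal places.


Absolute errors: [2, 5, 1]
Sum of absolute errors = 8
MAE = 8 / 3 = 2.67

2.67


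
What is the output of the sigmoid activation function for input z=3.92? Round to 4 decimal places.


sigmoid(z) = 1 / (1 + exp(-z))
exp(-(3.92)) = exp(-3.92) = 0.0198
1 + 0.0198 = 1.0198
1 / 1.0198 = 0.9805

0.9805


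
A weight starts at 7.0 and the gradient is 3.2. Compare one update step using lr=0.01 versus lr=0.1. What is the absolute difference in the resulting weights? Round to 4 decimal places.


With lr=0.01: w_new = 7.0 - 0.01 * 3.2 = 6.968
With lr=0.1: w_new = 7.0 - 0.1 * 3.2 = 6.68
Absolute difference = |6.968 - 6.68|
= 0.2880

0.2880


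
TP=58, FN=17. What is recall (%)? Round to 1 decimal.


Recall = TP / (TP + FN) * 100
= 58 / (58 + 17)
= 58 / 75
= 0.7733
= 77.3%

77.3


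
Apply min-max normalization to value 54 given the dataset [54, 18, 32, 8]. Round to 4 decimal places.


Min = 8, Max = 54
Range = 54 - 8 = 46
Scaled = (x - min) / (max - min)
= (54 - 8) / 46
= 46 / 46
= 1.0000

1.0000


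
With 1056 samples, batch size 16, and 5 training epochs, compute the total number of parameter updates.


Iterations per epoch = 1056 / 16 = 66
Total updates = iterations_per_epoch * epochs
= 66 * 5
= 330

330


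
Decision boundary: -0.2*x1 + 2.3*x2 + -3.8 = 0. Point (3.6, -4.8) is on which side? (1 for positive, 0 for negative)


Compute -0.2 * 3.6 + 2.3 * -4.8 + -3.8
= -0.72 + -11.04 + -3.8
= -15.56
Since -15.56 < 0, the point is on the negative side.

0


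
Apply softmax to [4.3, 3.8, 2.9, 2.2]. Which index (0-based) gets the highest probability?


Softmax is a monotonic transformation, so it preserves the argmax.
We need to find the index of the maximum logit.
Index 0: 4.3
Index 1: 3.8
Index 2: 2.9
Index 3: 2.2
Maximum logit = 4.3 at index 0

0


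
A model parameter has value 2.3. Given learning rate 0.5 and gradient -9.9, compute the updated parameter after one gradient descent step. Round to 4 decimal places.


w_new = w_old - lr * gradient
= 2.3 - 0.5 * -9.9
= 2.3 - (-4.95)
= 7.2500

7.2500


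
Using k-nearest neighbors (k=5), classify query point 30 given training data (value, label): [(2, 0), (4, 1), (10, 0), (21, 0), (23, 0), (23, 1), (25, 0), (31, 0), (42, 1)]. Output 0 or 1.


Distances from query 30:
Point 31 (class 0): distance = 1
Point 25 (class 0): distance = 5
Point 23 (class 0): distance = 7
Point 23 (class 1): distance = 7
Point 21 (class 0): distance = 9
K=5 nearest neighbors: classes = [0, 0, 0, 1, 0]
Votes for class 1: 1 / 5
Majority vote => class 0

0


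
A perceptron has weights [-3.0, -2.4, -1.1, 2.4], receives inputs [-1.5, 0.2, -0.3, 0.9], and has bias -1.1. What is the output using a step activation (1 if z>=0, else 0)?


z = w . x + b
= -3.0*-1.5 + -2.4*0.2 + -1.1*-0.3 + 2.4*0.9 + -1.1
= 4.5 + -0.48 + 0.33 + 2.16 + -1.1
= 6.51 + -1.1
= 5.41
Since z = 5.41 >= 0, output = 1

1


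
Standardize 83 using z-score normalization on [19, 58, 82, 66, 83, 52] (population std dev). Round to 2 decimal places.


Mean = (19 + 58 + 82 + 66 + 83 + 52) / 6 = 60.0
Variance = sum((x_i - mean)^2) / n = 466.3333
Std = sqrt(466.3333) = 21.5948
Z = (x - mean) / std
= (83 - 60.0) / 21.5948
= 23.0 / 21.5948
= 1.07

1.07


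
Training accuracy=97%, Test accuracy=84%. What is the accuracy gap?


Gap = train_accuracy - test_accuracy
= 97 - 84
= 13%
This gap suggests the model is overfitting.

13


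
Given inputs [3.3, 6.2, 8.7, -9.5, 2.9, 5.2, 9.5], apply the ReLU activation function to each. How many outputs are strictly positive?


ReLU(x) = max(0, x) for each element:
ReLU(3.3) = 3.3
ReLU(6.2) = 6.2
ReLU(8.7) = 8.7
ReLU(-9.5) = 0
ReLU(2.9) = 2.9
ReLU(5.2) = 5.2
ReLU(9.5) = 9.5
Active neurons (>0): 6

6


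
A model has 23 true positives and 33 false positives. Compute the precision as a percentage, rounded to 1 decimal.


Precision = TP / (TP + FP) * 100
= 23 / (23 + 33)
= 23 / 56
= 0.4107
= 41.1%

41.1


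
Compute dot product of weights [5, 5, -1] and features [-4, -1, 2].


Element-wise products:
5 * -4 = -20
5 * -1 = -5
-1 * 2 = -2
Sum = -20 + -5 + -2
= -27

-27


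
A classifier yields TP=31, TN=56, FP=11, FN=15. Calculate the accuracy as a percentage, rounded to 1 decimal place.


Accuracy = (TP + TN) / (TP + TN + FP + FN) * 100
= (31 + 56) / (31 + 56 + 11 + 15)
= 87 / 113
= 0.7699
= 77.0%

77.0


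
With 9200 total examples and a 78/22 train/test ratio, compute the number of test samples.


Train samples = 9200 * 78% = 7176
Test samples = 9200 - 7176
= 2024

2024


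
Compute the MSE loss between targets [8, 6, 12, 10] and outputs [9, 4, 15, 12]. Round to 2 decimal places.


Differences: [-1, 2, -3, -2]
Squared errors: [1, 4, 9, 4]
Sum of squared errors = 18
MSE = 18 / 4 = 4.50

4.50


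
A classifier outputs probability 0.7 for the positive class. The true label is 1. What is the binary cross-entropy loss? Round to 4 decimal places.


For y=1: Loss = -log(p)
= -log(0.7)
= -(-0.3567)
= 0.3567

0.3567


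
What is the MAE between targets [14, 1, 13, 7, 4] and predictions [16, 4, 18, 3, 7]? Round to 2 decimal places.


Absolute errors: [2, 3, 5, 4, 3]
Sum of absolute errors = 17
MAE = 17 / 5 = 3.40

3.40


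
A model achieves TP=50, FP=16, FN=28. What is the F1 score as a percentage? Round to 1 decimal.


Precision = TP / (TP + FP) = 50 / 66 = 0.7576
Recall = TP / (TP + FN) = 50 / 78 = 0.641
F1 = 2 * P * R / (P + R)
= 2 * 0.7576 * 0.641 / (0.7576 + 0.641)
= 0.9713 / 1.3986
= 0.6944
As percentage: 69.4%

69.4


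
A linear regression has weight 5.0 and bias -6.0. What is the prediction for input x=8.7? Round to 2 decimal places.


y = 5.0 * 8.7 + (-6.0)
= 43.5 + (-6.0)
= 37.50

37.50


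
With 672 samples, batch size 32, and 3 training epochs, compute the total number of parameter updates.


Iterations per epoch = 672 / 32 = 21
Total updates = iterations_per_epoch * epochs
= 21 * 3
= 63

63


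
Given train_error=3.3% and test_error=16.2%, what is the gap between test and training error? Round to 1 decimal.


Generalization gap = test_error - train_error
= 16.2 - 3.3
= 12.9%
A large gap suggests overfitting.

12.9


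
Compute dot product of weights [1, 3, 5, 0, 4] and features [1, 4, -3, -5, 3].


Element-wise products:
1 * 1 = 1
3 * 4 = 12
5 * -3 = -15
0 * -5 = 0
4 * 3 = 12
Sum = 1 + 12 + -15 + 0 + 12
= 10

10


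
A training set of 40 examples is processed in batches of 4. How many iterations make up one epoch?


Iterations per epoch = dataset_size / batch_size
= 40 / 4
= 10

10


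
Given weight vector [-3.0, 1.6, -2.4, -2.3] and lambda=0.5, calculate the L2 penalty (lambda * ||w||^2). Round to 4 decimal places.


Squaring each weight:
(-3.0)^2 = 9.0
1.6^2 = 2.56
(-2.4)^2 = 5.76
(-2.3)^2 = 5.29
Sum of squares = 22.61
Penalty = 0.5 * 22.61 = 11.3050

11.3050


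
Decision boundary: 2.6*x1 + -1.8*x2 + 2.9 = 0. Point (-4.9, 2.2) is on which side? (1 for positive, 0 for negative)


Compute 2.6 * -4.9 + -1.8 * 2.2 + 2.9
= -12.74 + -3.96 + 2.9
= -13.8
Since -13.8 < 0, the point is on the negative side.

0


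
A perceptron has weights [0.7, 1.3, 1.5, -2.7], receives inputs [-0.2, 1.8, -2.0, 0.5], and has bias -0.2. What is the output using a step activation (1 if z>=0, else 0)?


z = w . x + b
= 0.7*-0.2 + 1.3*1.8 + 1.5*-2.0 + -2.7*0.5 + -0.2
= -0.14 + 2.34 + -3.0 + -1.35 + -0.2
= -2.15 + -0.2
= -2.35
Since z = -2.35 < 0, output = 0

0


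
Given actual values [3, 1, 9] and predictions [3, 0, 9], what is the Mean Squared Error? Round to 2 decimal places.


Differences: [0, 1, 0]
Squared errors: [0, 1, 0]
Sum of squared errors = 1
MSE = 1 / 3 = 0.33

0.33


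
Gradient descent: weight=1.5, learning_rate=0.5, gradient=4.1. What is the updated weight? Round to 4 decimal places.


w_new = w_old - lr * gradient
= 1.5 - 0.5 * 4.1
= 1.5 - (2.05)
= -0.5500

-0.5500


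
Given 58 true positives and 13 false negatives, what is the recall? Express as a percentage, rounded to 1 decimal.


Recall = TP / (TP + FN) * 100
= 58 / (58 + 13)
= 58 / 71
= 0.8169
= 81.7%

81.7


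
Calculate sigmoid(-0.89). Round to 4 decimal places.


sigmoid(z) = 1 / (1 + exp(-z))
exp(-(-0.89)) = exp(0.89) = 2.4351
1 + 2.4351 = 3.4351
1 / 3.4351 = 0.2911

0.2911


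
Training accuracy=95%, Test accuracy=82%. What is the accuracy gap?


Gap = train_accuracy - test_accuracy
= 95 - 82
= 13%
This gap suggests the model is overfitting.

13


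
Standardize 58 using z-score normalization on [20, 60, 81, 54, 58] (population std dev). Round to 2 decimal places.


Mean = (20 + 60 + 81 + 54 + 58) / 5 = 54.6
Variance = sum((x_i - mean)^2) / n = 387.04
Std = sqrt(387.04) = 19.6733
Z = (x - mean) / std
= (58 - 54.6) / 19.6733
= 3.4 / 19.6733
= 0.17

0.17


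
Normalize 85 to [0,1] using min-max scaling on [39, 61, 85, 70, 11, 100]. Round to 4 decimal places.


Min = 11, Max = 100
Range = 100 - 11 = 89
Scaled = (x - min) / (max - min)
= (85 - 11) / 89
= 74 / 89
= 0.8315

0.8315


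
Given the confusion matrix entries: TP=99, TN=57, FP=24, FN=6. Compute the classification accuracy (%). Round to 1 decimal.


Accuracy = (TP + TN) / (TP + TN + FP + FN) * 100
= (99 + 57) / (99 + 57 + 24 + 6)
= 156 / 186
= 0.8387
= 83.9%

83.9


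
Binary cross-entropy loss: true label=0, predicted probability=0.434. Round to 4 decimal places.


For y=0: Loss = -log(1-p)
= -log(1 - 0.434)
= -log(0.566)
= -(-0.5692)
= 0.5692

0.5692


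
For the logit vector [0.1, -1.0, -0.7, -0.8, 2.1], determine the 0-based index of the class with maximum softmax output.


Softmax is a monotonic transformation, so it preserves the argmax.
We need to find the index of the maximum logit.
Index 0: 0.1
Index 1: -1.0
Index 2: -0.7
Index 3: -0.8
Index 4: 2.1
Maximum logit = 2.1 at index 4

4


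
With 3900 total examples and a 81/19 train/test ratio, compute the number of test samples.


Train samples = 3900 * 81% = 3159
Test samples = 3900 - 3159
= 741

741


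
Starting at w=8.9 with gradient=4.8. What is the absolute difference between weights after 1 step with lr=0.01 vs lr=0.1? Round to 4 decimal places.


With lr=0.01: w_new = 8.9 - 0.01 * 4.8 = 8.852
With lr=0.1: w_new = 8.9 - 0.1 * 4.8 = 8.42
Absolute difference = |8.852 - 8.42|
= 0.4320

0.4320


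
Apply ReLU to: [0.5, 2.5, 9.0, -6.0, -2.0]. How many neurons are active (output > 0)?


ReLU(x) = max(0, x) for each element:
ReLU(0.5) = 0.5
ReLU(2.5) = 2.5
ReLU(9.0) = 9.0
ReLU(-6.0) = 0
ReLU(-2.0) = 0
Active neurons (>0): 3

3


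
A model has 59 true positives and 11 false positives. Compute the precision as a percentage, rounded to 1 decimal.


Precision = TP / (TP + FP) * 100
= 59 / (59 + 11)
= 59 / 70
= 0.8429
= 84.3%

84.3


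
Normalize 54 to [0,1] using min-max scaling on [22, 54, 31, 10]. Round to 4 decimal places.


Min = 10, Max = 54
Range = 54 - 10 = 44
Scaled = (x - min) / (max - min)
= (54 - 10) / 44
= 44 / 44
= 1.0000

1.0000


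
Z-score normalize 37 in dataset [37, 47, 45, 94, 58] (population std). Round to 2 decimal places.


Mean = (37 + 47 + 45 + 94 + 58) / 5 = 56.2
Variance = sum((x_i - mean)^2) / n = 402.16
Std = sqrt(402.16) = 20.0539
Z = (x - mean) / std
= (37 - 56.2) / 20.0539
= -19.2 / 20.0539
= -0.96

-0.96


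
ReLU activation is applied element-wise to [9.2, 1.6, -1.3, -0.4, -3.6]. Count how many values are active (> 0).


ReLU(x) = max(0, x) for each element:
ReLU(9.2) = 9.2
ReLU(1.6) = 1.6
ReLU(-1.3) = 0
ReLU(-0.4) = 0
ReLU(-3.6) = 0
Active neurons (>0): 2

2


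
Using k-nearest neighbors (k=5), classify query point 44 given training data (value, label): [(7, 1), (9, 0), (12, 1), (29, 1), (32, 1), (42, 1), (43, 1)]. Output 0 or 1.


Distances from query 44:
Point 43 (class 1): distance = 1
Point 42 (class 1): distance = 2
Point 32 (class 1): distance = 12
Point 29 (class 1): distance = 15
Point 12 (class 1): distance = 32
K=5 nearest neighbors: classes = [1, 1, 1, 1, 1]
Votes for class 1: 5 / 5
Majority vote => class 1

1


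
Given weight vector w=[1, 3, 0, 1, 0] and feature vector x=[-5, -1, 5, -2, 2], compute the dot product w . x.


Element-wise products:
1 * -5 = -5
3 * -1 = -3
0 * 5 = 0
1 * -2 = -2
0 * 2 = 0
Sum = -5 + -3 + 0 + -2 + 0
= -10

-10


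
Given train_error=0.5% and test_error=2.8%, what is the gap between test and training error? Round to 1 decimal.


Generalization gap = test_error - train_error
= 2.8 - 0.5
= 2.3%
A moderate gap.

2.3


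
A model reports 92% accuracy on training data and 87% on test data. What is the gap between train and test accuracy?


Gap = train_accuracy - test_accuracy
= 92 - 87
= 5%
This moderate gap may indicate mild overfitting.

5


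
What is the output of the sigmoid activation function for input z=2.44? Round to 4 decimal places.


sigmoid(z) = 1 / (1 + exp(-z))
exp(-(2.44)) = exp(-2.44) = 0.0872
1 + 0.0872 = 1.0872
1 / 1.0872 = 0.9198

0.9198


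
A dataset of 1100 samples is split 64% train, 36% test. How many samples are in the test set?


Train samples = 1100 * 64% = 704
Test samples = 1100 - 704
= 396

396


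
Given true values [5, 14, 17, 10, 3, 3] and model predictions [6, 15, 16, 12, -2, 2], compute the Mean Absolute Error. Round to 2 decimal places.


Absolute errors: [1, 1, 1, 2, 5, 1]
Sum of absolute errors = 11
MAE = 11 / 6 = 1.83

1.83


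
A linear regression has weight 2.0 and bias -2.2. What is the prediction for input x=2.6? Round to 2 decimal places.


y = 2.0 * 2.6 + (-2.2)
= 5.2 + (-2.2)
= 3.00

3.00


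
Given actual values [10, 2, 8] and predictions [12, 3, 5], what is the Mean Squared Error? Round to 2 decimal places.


Differences: [-2, -1, 3]
Squared errors: [4, 1, 9]
Sum of squared errors = 14
MSE = 14 / 3 = 4.67

4.67


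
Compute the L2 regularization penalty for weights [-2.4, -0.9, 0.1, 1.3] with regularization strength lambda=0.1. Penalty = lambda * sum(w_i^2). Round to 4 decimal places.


Squaring each weight:
(-2.4)^2 = 5.76
(-0.9)^2 = 0.81
0.1^2 = 0.01
1.3^2 = 1.69
Sum of squares = 8.27
Penalty = 0.1 * 8.27 = 0.8270

0.8270


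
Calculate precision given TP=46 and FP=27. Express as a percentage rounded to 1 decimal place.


Precision = TP / (TP + FP) * 100
= 46 / (46 + 27)
= 46 / 73
= 0.6301
= 63.0%

63.0


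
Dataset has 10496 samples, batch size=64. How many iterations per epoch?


Iterations per epoch = dataset_size / batch_size
= 10496 / 64
= 164

164


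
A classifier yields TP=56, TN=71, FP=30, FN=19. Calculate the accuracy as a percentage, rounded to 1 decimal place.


Accuracy = (TP + TN) / (TP + TN + FP + FN) * 100
= (56 + 71) / (56 + 71 + 30 + 19)
= 127 / 176
= 0.7216
= 72.2%

72.2


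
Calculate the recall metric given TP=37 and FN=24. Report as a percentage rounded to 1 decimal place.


Recall = TP / (TP + FN) * 100
= 37 / (37 + 24)
= 37 / 61
= 0.6066
= 60.7%

60.7


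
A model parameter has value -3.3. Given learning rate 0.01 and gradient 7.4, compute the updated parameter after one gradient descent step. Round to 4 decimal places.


w_new = w_old - lr * gradient
= -3.3 - 0.01 * 7.4
= -3.3 - (0.074)
= -3.3740

-3.3740


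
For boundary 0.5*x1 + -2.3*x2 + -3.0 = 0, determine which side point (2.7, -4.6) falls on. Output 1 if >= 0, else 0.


Compute 0.5 * 2.7 + -2.3 * -4.6 + -3.0
= 1.35 + 10.58 + -3.0
= 8.93
Since 8.93 >= 0, the point is on the positive side.

1


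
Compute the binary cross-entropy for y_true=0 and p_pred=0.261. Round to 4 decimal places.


For y=0: Loss = -log(1-p)
= -log(1 - 0.261)
= -log(0.739)
= -(-0.3025)
= 0.3025

0.3025


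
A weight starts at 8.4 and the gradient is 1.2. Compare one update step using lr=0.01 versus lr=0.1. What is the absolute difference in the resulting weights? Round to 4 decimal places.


With lr=0.01: w_new = 8.4 - 0.01 * 1.2 = 8.388
With lr=0.1: w_new = 8.4 - 0.1 * 1.2 = 8.28
Absolute difference = |8.388 - 8.28|
= 0.1080

0.1080


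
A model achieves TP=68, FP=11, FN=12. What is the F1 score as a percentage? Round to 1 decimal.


Precision = TP / (TP + FP) = 68 / 79 = 0.8608
Recall = TP / (TP + FN) = 68 / 80 = 0.85
F1 = 2 * P * R / (P + R)
= 2 * 0.8608 * 0.85 / (0.8608 + 0.85)
= 1.4633 / 1.7108
= 0.8553
As percentage: 85.5%

85.5


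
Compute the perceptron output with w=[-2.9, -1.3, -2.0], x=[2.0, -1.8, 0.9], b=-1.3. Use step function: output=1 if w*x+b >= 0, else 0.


z = w . x + b
= -2.9*2.0 + -1.3*-1.8 + -2.0*0.9 + -1.3
= -5.8 + 2.34 + -1.8 + -1.3
= -5.26 + -1.3
= -6.56
Since z = -6.56 < 0, output = 0

0


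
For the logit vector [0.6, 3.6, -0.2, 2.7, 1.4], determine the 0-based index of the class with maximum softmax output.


Softmax is a monotonic transformation, so it preserves the argmax.
We need to find the index of the maximum logit.
Index 0: 0.6
Index 1: 3.6
Index 2: -0.2
Index 3: 2.7
Index 4: 1.4
Maximum logit = 3.6 at index 1

1


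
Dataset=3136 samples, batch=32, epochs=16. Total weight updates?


Iterations per epoch = 3136 / 32 = 98
Total updates = iterations_per_epoch * epochs
= 98 * 16
= 1568

1568


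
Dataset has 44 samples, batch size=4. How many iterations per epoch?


Iterations per epoch = dataset_size / batch_size
= 44 / 4
= 11

11


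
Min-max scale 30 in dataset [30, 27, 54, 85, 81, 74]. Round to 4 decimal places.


Min = 27, Max = 85
Range = 85 - 27 = 58
Scaled = (x - min) / (max - min)
= (30 - 27) / 58
= 3 / 58
= 0.0517

0.0517


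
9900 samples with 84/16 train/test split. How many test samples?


Train samples = 9900 * 84% = 8316
Test samples = 9900 - 8316
= 1584

1584


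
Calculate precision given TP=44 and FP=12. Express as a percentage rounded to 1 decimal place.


Precision = TP / (TP + FP) * 100
= 44 / (44 + 12)
= 44 / 56
= 0.7857
= 78.6%

78.6


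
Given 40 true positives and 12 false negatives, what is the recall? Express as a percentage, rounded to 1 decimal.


Recall = TP / (TP + FN) * 100
= 40 / (40 + 12)
= 40 / 52
= 0.7692
= 76.9%

76.9


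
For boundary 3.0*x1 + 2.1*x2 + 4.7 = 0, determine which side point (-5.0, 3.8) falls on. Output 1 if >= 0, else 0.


Compute 3.0 * -5.0 + 2.1 * 3.8 + 4.7
= -15.0 + 7.98 + 4.7
= -2.32
Since -2.32 < 0, the point is on the negative side.

0


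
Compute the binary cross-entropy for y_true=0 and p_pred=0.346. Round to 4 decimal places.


For y=0: Loss = -log(1-p)
= -log(1 - 0.346)
= -log(0.654)
= -(-0.4246)
= 0.4246

0.4246


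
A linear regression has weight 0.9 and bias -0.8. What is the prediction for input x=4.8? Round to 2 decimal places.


y = 0.9 * 4.8 + (-0.8)
= 4.32 + (-0.8)
= 3.52

3.52


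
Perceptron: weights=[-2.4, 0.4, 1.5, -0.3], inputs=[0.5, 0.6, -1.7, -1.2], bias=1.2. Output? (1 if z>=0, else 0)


z = w . x + b
= -2.4*0.5 + 0.4*0.6 + 1.5*-1.7 + -0.3*-1.2 + 1.2
= -1.2 + 0.24 + -2.55 + 0.36 + 1.2
= -3.15 + 1.2
= -1.95
Since z = -1.95 < 0, output = 0

0


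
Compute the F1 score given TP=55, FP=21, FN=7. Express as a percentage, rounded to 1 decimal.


Precision = TP / (TP + FP) = 55 / 76 = 0.7237
Recall = TP / (TP + FN) = 55 / 62 = 0.8871
F1 = 2 * P * R / (P + R)
= 2 * 0.7237 * 0.8871 / (0.7237 + 0.8871)
= 1.284 / 1.6108
= 0.7971
As percentage: 79.7%

79.7


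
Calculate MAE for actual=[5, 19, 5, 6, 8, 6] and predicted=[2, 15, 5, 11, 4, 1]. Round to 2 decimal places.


Absolute errors: [3, 4, 0, 5, 4, 5]
Sum of absolute errors = 21
MAE = 21 / 6 = 3.50

3.50


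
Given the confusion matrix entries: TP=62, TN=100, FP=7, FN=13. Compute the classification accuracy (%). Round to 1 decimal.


Accuracy = (TP + TN) / (TP + TN + FP + FN) * 100
= (62 + 100) / (62 + 100 + 7 + 13)
= 162 / 182
= 0.8901
= 89.0%

89.0


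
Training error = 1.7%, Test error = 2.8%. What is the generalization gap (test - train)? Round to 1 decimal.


Generalization gap = test_error - train_error
= 2.8 - 1.7
= 1.1%
A small gap suggests good generalization.

1.1


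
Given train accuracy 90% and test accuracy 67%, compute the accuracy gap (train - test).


Gap = train_accuracy - test_accuracy
= 90 - 67
= 23%
This large gap strongly indicates overfitting.

23


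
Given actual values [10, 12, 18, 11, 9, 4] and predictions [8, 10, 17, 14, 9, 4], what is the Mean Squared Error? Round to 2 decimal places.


Differences: [2, 2, 1, -3, 0, 0]
Squared errors: [4, 4, 1, 9, 0, 0]
Sum of squared errors = 18
MSE = 18 / 6 = 3.00

3.00


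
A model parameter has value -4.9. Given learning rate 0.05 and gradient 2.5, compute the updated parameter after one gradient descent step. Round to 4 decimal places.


w_new = w_old - lr * gradient
= -4.9 - 0.05 * 2.5
= -4.9 - (0.125)
= -5.0250

-5.0250


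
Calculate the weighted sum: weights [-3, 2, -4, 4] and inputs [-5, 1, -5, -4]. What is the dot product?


Element-wise products:
-3 * -5 = 15
2 * 1 = 2
-4 * -5 = 20
4 * -4 = -16
Sum = 15 + 2 + 20 + -16
= 21

21


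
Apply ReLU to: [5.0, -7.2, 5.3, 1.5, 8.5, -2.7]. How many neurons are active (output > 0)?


ReLU(x) = max(0, x) for each element:
ReLU(5.0) = 5.0
ReLU(-7.2) = 0
ReLU(5.3) = 5.3
ReLU(1.5) = 1.5
ReLU(8.5) = 8.5
ReLU(-2.7) = 0
Active neurons (>0): 4

4


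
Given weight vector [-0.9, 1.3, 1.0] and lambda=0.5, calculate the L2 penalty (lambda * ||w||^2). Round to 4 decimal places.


Squaring each weight:
(-0.9)^2 = 0.81
1.3^2 = 1.69
1.0^2 = 1.0
Sum of squares = 3.5
Penalty = 0.5 * 3.5 = 1.7500

1.7500


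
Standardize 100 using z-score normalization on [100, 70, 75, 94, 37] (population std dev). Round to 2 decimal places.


Mean = (100 + 70 + 75 + 94 + 37) / 5 = 75.2
Variance = sum((x_i - mean)^2) / n = 490.96
Std = sqrt(490.96) = 22.1576
Z = (x - mean) / std
= (100 - 75.2) / 22.1576
= 24.8 / 22.1576
= 1.12

1.12


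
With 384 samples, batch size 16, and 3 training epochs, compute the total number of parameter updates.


Iterations per epoch = 384 / 16 = 24
Total updates = iterations_per_epoch * epochs
= 24 * 3
= 72

72


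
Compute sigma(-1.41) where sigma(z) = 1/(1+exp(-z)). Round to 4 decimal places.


sigmoid(z) = 1 / (1 + exp(-z))
exp(-(-1.41)) = exp(1.41) = 4.096
1 + 4.096 = 5.096
1 / 5.096 = 0.1962

0.1962


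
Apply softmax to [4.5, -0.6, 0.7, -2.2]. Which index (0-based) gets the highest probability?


Softmax is a monotonic transformation, so it preserves the argmax.
We need to find the index of the maximum logit.
Index 0: 4.5
Index 1: -0.6
Index 2: 0.7
Index 3: -2.2
Maximum logit = 4.5 at index 0

0


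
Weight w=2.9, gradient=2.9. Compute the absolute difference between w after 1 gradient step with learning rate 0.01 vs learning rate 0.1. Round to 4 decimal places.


With lr=0.01: w_new = 2.9 - 0.01 * 2.9 = 2.871
With lr=0.1: w_new = 2.9 - 0.1 * 2.9 = 2.61
Absolute difference = |2.871 - 2.61|
= 0.2610

0.2610


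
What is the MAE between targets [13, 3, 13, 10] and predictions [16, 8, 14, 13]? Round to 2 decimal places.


Absolute errors: [3, 5, 1, 3]
Sum of absolute errors = 12
MAE = 12 / 4 = 3.00

3.00


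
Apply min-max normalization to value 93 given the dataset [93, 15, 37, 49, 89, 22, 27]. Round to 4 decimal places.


Min = 15, Max = 93
Range = 93 - 15 = 78
Scaled = (x - min) / (max - min)
= (93 - 15) / 78
= 78 / 78
= 1.0000

1.0000


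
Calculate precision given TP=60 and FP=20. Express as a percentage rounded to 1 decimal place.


Precision = TP / (TP + FP) * 100
= 60 / (60 + 20)
= 60 / 80
= 0.75
= 75.0%

75.0


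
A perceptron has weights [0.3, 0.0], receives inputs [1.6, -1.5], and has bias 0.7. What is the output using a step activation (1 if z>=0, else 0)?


z = w . x + b
= 0.3*1.6 + 0.0*-1.5 + 0.7
= 0.48 + -0.0 + 0.7
= 0.48 + 0.7
= 1.18
Since z = 1.18 >= 0, output = 1

1
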